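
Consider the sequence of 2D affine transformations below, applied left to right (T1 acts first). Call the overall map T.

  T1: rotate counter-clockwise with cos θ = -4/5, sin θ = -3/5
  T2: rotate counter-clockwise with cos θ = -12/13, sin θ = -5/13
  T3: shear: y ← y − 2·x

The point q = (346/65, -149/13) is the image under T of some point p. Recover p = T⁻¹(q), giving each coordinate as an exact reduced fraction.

T1 = [-4/5 3/5 0; -3/5 -4/5 0; 0 0 1]
T2·T1 = [33/65 -56/65 0; 56/65 33/65 0; 0 0 1]
T3·…·T1 = [33/65 -56/65 0; -2/13 29/13 0; 0 0 1]
det M = 1; M⁻¹ = [29/13 56/65 0; 2/13 33/65 0; 0 0 1]
M⁻¹ · (346/65, -149/13)ᵀ = (2, -5)ᵀ

p = (2, -5)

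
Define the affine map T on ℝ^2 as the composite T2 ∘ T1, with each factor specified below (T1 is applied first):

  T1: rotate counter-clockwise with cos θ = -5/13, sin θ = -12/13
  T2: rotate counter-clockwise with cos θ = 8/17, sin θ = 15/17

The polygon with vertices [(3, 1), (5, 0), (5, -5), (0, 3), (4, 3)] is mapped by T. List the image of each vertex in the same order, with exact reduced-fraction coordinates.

T1 rotate counter-clockwise with cos θ = -5/13, sin θ = -12/13: (3, 1) → (-3/13, -41/13); (5, 0) → (-25/13, -60/13); (5, -5) → (-85/13, -35/13); (0, 3) → (36/13, -15/13); (4, 3) → (16/13, -63/13)
T2 rotate counter-clockwise with cos θ = 8/17, sin θ = 15/17: (-3/13, -41/13) → (591/221, -373/221); (-25/13, -60/13) → (700/221, -855/221); (-85/13, -35/13) → (-155/221, -1555/221); (36/13, -15/13) → (513/221, 420/221); (16/13, -63/13) → (1073/221, -264/221)

image vertices: (591/221, -373/221), (700/221, -855/221), (-155/221, -1555/221), (513/221, 420/221), (1073/221, -264/221)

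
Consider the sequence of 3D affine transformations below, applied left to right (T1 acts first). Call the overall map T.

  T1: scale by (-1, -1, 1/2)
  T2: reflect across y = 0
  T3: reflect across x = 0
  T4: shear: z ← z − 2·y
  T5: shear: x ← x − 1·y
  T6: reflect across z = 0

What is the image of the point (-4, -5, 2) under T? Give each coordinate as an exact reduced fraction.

T(p) = (1, -5, -11)

T1 scale by (-1, -1, 1/2): (-4, -5, 2) → (4, 5, 1)
T2 reflect across y = 0: (4, 5, 1) → (4, -5, 1)
T3 reflect across x = 0: (4, -5, 1) → (-4, -5, 1)
T4 shear: z ← z − 2·y: (-4, -5, 1) → (-4, -5, 11)
T5 shear: x ← x − 1·y: (-4, -5, 11) → (1, -5, 11)
T6 reflect across z = 0: (1, -5, 11) → (1, -5, -11)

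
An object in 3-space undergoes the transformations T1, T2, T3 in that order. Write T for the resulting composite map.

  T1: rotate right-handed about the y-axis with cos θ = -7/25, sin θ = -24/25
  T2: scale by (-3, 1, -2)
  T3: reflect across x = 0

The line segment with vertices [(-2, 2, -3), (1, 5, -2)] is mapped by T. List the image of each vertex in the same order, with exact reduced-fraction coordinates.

image vertices: (258/25, 2, 54/25), (123/25, 5, -76/25)

T1 rotate right-handed about the y-axis with cos θ = -7/25, sin θ = -24/25: (-2, 2, -3) → (86/25, 2, -27/25); (1, 5, -2) → (41/25, 5, 38/25)
T2 scale by (-3, 1, -2): (86/25, 2, -27/25) → (-258/25, 2, 54/25); (41/25, 5, 38/25) → (-123/25, 5, -76/25)
T3 reflect across x = 0: (-258/25, 2, 54/25) → (258/25, 2, 54/25); (-123/25, 5, -76/25) → (123/25, 5, -76/25)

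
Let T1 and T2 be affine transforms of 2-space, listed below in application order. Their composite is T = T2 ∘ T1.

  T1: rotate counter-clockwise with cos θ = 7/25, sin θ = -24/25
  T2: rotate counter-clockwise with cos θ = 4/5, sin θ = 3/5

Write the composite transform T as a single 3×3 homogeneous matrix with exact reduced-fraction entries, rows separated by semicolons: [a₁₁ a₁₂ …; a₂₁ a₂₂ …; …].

T1 = [7/25 24/25 0; -24/25 7/25 0; 0 0 1]
T2·T1 = [4/5 3/5 0; -3/5 4/5 0; 0 0 1]

T = [4/5 3/5 0; -3/5 4/5 0; 0 0 1]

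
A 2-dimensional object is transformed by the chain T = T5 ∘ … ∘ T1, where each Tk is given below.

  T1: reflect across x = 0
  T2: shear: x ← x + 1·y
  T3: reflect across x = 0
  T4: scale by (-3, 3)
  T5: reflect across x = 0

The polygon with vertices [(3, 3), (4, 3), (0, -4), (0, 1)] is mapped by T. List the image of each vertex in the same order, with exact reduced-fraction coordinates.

image vertices: (0, 9), (3, 9), (12, -12), (-3, 3)

T1 reflect across x = 0: (3, 3) → (-3, 3); (4, 3) → (-4, 3); (0, -4) → (0, -4); (0, 1) → (0, 1)
T2 shear: x ← x + 1·y: (-3, 3) → (0, 3); (-4, 3) → (-1, 3); (0, -4) → (-4, -4); (0, 1) → (1, 1)
T3 reflect across x = 0: (0, 3) → (0, 3); (-1, 3) → (1, 3); (-4, -4) → (4, -4); (1, 1) → (-1, 1)
T4 scale by (-3, 3): (0, 3) → (0, 9); (1, 3) → (-3, 9); (4, -4) → (-12, -12); (-1, 1) → (3, 3)
T5 reflect across x = 0: (0, 9) → (0, 9); (-3, 9) → (3, 9); (-12, -12) → (12, -12); (3, 3) → (-3, 3)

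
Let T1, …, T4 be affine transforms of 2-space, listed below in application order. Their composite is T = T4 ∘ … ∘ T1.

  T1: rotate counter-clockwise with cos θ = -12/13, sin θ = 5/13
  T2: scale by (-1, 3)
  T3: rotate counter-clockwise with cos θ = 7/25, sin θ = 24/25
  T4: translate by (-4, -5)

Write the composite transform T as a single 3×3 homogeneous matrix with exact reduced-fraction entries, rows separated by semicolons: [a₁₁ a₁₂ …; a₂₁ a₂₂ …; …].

T = [-276/325 899/325 -4; 393/325 -132/325 -5; 0 0 1]

T1 = [-12/13 -5/13 0; 5/13 -12/13 0; 0 0 1]
T2·T1 = [12/13 5/13 0; 15/13 -36/13 0; 0 0 1]
T3·…·T1 = [-276/325 899/325 0; 393/325 -132/325 0; 0 0 1]
T4·…·T1 = [-276/325 899/325 -4; 393/325 -132/325 -5; 0 0 1]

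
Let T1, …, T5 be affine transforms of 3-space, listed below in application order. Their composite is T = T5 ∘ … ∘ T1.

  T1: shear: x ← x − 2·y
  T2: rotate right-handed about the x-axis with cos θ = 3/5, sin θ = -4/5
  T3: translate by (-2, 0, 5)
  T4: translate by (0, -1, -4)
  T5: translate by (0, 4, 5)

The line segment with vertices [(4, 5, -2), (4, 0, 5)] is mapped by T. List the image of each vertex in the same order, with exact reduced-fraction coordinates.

image vertices: (-8, 22/5, 4/5), (2, 7, 9)

T1 shear: x ← x − 2·y: (4, 5, -2) → (-6, 5, -2); (4, 0, 5) → (4, 0, 5)
T2 rotate right-handed about the x-axis with cos θ = 3/5, sin θ = -4/5: (-6, 5, -2) → (-6, 7/5, -26/5); (4, 0, 5) → (4, 4, 3)
T3 translate by (-2, 0, 5): (-6, 7/5, -26/5) → (-8, 7/5, -1/5); (4, 4, 3) → (2, 4, 8)
T4 translate by (0, -1, -4): (-8, 7/5, -1/5) → (-8, 2/5, -21/5); (2, 4, 8) → (2, 3, 4)
T5 translate by (0, 4, 5): (-8, 2/5, -21/5) → (-8, 22/5, 4/5); (2, 3, 4) → (2, 7, 9)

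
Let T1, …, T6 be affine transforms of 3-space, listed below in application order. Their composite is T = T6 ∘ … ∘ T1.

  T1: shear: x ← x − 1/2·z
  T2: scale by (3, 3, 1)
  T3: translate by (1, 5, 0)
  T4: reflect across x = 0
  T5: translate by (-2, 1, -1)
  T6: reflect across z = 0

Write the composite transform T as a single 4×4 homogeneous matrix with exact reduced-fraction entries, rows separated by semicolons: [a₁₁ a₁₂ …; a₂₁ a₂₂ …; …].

T1 = [1 0 -1/2 0; 0 1 0 0; 0 0 1 0; 0 0 0 1]
T2·T1 = [3 0 -3/2 0; 0 3 0 0; 0 0 1 0; 0 0 0 1]
T3·…·T1 = [3 0 -3/2 1; 0 3 0 5; 0 0 1 0; 0 0 0 1]
T4·…·T1 = [-3 0 3/2 -1; 0 3 0 5; 0 0 1 0; 0 0 0 1]
T5·…·T1 = [-3 0 3/2 -3; 0 3 0 6; 0 0 1 -1; 0 0 0 1]
T6·…·T1 = [-3 0 3/2 -3; 0 3 0 6; 0 0 -1 1; 0 0 0 1]

T = [-3 0 3/2 -3; 0 3 0 6; 0 0 -1 1; 0 0 0 1]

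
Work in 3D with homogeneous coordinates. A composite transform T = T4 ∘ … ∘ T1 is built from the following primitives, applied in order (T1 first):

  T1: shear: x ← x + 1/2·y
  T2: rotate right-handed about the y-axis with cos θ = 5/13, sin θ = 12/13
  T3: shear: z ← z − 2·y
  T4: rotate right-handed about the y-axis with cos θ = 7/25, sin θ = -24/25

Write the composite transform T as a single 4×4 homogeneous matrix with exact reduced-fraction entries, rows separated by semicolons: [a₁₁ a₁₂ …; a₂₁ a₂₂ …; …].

T = [323/325 1571/650 -36/325 0; 0 1 0 0; 36/325 -164/325 323/325 0; 0 0 0 1]

T1 = [1 1/2 0 0; 0 1 0 0; 0 0 1 0; 0 0 0 1]
T2·T1 = [5/13 5/26 12/13 0; 0 1 0 0; -12/13 -6/13 5/13 0; 0 0 0 1]
T3·…·T1 = [5/13 5/26 12/13 0; 0 1 0 0; -12/13 -32/13 5/13 0; 0 0 0 1]
T4·…·T1 = [323/325 1571/650 -36/325 0; 0 1 0 0; 36/325 -164/325 323/325 0; 0 0 0 1]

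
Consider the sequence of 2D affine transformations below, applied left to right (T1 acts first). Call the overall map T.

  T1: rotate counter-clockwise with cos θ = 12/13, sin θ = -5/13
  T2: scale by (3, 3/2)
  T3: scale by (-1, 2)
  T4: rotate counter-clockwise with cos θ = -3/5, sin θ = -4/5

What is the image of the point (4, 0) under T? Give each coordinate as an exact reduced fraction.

T(p) = (192/65, 756/65)

T1 rotate counter-clockwise with cos θ = 12/13, sin θ = -5/13: (4, 0) → (48/13, -20/13)
T2 scale by (3, 3/2): (48/13, -20/13) → (144/13, -30/13)
T3 scale by (-1, 2): (144/13, -30/13) → (-144/13, -60/13)
T4 rotate counter-clockwise with cos θ = -3/5, sin θ = -4/5: (-144/13, -60/13) → (192/65, 756/65)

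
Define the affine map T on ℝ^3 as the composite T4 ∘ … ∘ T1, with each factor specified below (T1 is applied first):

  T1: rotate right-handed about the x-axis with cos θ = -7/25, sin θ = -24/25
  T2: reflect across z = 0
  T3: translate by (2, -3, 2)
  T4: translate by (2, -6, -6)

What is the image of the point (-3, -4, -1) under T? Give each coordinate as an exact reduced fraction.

T1 rotate right-handed about the x-axis with cos θ = -7/25, sin θ = -24/25: (-3, -4, -1) → (-3, 4/25, 103/25)
T2 reflect across z = 0: (-3, 4/25, 103/25) → (-3, 4/25, -103/25)
T3 translate by (2, -3, 2): (-3, 4/25, -103/25) → (-1, -71/25, -53/25)
T4 translate by (2, -6, -6): (-1, -71/25, -53/25) → (1, -221/25, -203/25)

T(p) = (1, -221/25, -203/25)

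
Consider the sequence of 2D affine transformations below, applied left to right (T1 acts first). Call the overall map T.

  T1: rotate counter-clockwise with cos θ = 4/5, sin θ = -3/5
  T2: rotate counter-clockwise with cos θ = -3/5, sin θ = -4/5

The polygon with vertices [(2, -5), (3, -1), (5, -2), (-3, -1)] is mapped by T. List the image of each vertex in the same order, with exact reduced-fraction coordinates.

T1 rotate counter-clockwise with cos θ = 4/5, sin θ = -3/5: (2, -5) → (-7/5, -26/5); (3, -1) → (9/5, -13/5); (5, -2) → (14/5, -23/5); (-3, -1) → (-3, 1)
T2 rotate counter-clockwise with cos θ = -3/5, sin θ = -4/5: (-7/5, -26/5) → (-83/25, 106/25); (9/5, -13/5) → (-79/25, 3/25); (14/5, -23/5) → (-134/25, 13/25); (-3, 1) → (13/5, 9/5)

image vertices: (-83/25, 106/25), (-79/25, 3/25), (-134/25, 13/25), (13/5, 9/5)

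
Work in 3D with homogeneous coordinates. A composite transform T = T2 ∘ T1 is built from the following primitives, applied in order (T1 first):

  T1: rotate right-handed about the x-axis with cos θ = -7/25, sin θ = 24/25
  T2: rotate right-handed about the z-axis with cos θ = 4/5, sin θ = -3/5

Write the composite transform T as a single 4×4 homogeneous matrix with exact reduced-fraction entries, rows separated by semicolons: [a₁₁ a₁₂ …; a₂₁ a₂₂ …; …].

T = [4/5 -21/125 -72/125 0; -3/5 -28/125 -96/125 0; 0 24/25 -7/25 0; 0 0 0 1]

T1 = [1 0 0 0; 0 -7/25 -24/25 0; 0 24/25 -7/25 0; 0 0 0 1]
T2·T1 = [4/5 -21/125 -72/125 0; -3/5 -28/125 -96/125 0; 0 24/25 -7/25 0; 0 0 0 1]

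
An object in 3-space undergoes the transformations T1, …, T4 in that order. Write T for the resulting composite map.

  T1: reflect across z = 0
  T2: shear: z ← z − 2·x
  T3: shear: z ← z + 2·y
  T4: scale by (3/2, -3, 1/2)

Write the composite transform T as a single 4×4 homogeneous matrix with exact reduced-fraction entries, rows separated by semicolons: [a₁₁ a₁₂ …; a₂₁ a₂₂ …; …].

T1 = [1 0 0 0; 0 1 0 0; 0 0 -1 0; 0 0 0 1]
T2·T1 = [1 0 0 0; 0 1 0 0; -2 0 -1 0; 0 0 0 1]
T3·…·T1 = [1 0 0 0; 0 1 0 0; -2 2 -1 0; 0 0 0 1]
T4·…·T1 = [3/2 0 0 0; 0 -3 0 0; -1 1 -1/2 0; 0 0 0 1]

T = [3/2 0 0 0; 0 -3 0 0; -1 1 -1/2 0; 0 0 0 1]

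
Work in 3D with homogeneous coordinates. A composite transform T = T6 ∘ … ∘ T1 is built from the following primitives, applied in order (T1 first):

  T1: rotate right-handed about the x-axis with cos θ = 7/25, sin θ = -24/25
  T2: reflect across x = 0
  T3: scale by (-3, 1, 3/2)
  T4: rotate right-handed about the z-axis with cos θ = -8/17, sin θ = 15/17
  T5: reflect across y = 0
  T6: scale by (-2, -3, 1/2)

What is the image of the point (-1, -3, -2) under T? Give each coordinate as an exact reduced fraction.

T1 rotate right-handed about the x-axis with cos θ = 7/25, sin θ = -24/25: (-1, -3, -2) → (-1, -69/25, 58/25)
T2 reflect across x = 0: (-1, -69/25, 58/25) → (1, -69/25, 58/25)
T3 scale by (-3, 1, 3/2): (1, -69/25, 58/25) → (-3, -69/25, 87/25)
T4 rotate right-handed about the z-axis with cos θ = -8/17, sin θ = 15/17: (-3, -69/25, 87/25) → (327/85, -573/425, 87/25)
T5 reflect across y = 0: (327/85, -573/425, 87/25) → (327/85, 573/425, 87/25)
T6 scale by (-2, -3, 1/2): (327/85, 573/425, 87/25) → (-654/85, -1719/425, 87/50)

T(p) = (-654/85, -1719/425, 87/50)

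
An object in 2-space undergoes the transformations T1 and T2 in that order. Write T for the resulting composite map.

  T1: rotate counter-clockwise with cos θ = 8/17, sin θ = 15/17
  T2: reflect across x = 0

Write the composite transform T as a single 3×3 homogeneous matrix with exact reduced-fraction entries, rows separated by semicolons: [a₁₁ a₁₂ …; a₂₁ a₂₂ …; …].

T1 = [8/17 -15/17 0; 15/17 8/17 0; 0 0 1]
T2·T1 = [-8/17 15/17 0; 15/17 8/17 0; 0 0 1]

T = [-8/17 15/17 0; 15/17 8/17 0; 0 0 1]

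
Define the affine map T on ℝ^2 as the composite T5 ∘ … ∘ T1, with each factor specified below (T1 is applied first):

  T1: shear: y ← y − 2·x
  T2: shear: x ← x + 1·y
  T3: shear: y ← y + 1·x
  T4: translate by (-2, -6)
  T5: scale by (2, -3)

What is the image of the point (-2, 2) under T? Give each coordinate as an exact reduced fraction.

T1 shear: y ← y − 2·x: (-2, 2) → (-2, 6)
T2 shear: x ← x + 1·y: (-2, 6) → (4, 6)
T3 shear: y ← y + 1·x: (4, 6) → (4, 10)
T4 translate by (-2, -6): (4, 10) → (2, 4)
T5 scale by (2, -3): (2, 4) → (4, -12)

T(p) = (4, -12)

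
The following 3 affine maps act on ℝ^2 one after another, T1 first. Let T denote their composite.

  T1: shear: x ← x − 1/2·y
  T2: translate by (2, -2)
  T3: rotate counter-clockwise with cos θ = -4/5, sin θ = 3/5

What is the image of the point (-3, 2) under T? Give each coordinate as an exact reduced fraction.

T1 shear: x ← x − 1/2·y: (-3, 2) → (-4, 2)
T2 translate by (2, -2): (-4, 2) → (-2, 0)
T3 rotate counter-clockwise with cos θ = -4/5, sin θ = 3/5: (-2, 0) → (8/5, -6/5)

T(p) = (8/5, -6/5)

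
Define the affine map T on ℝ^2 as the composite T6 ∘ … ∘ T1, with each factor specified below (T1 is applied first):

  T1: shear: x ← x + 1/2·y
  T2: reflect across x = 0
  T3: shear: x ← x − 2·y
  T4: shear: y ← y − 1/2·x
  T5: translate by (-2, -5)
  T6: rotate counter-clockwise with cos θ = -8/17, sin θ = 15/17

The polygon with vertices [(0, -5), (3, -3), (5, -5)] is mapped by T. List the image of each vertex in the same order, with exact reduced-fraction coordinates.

T1 shear: x ← x + 1/2·y: (0, -5) → (-5/2, -5); (3, -3) → (3/2, -3); (5, -5) → (5/2, -5)
T2 reflect across x = 0: (-5/2, -5) → (5/2, -5); (3/2, -3) → (-3/2, -3); (5/2, -5) → (-5/2, -5)
T3 shear: x ← x − 2·y: (5/2, -5) → (25/2, -5); (-3/2, -3) → (9/2, -3); (-5/2, -5) → (15/2, -5)
T4 shear: y ← y − 1/2·x: (25/2, -5) → (25/2, -45/4); (9/2, -3) → (9/2, -21/4); (15/2, -5) → (15/2, -35/4)
T5 translate by (-2, -5): (25/2, -45/4) → (21/2, -65/4); (9/2, -21/4) → (5/2, -41/4); (15/2, -35/4) → (11/2, -55/4)
T6 rotate counter-clockwise with cos θ = -8/17, sin θ = 15/17: (21/2, -65/4) → (639/68, 575/34); (5/2, -41/4) → (535/68, 239/34); (11/2, -55/4) → (649/68, 385/34)

image vertices: (639/68, 575/34), (535/68, 239/34), (649/68, 385/34)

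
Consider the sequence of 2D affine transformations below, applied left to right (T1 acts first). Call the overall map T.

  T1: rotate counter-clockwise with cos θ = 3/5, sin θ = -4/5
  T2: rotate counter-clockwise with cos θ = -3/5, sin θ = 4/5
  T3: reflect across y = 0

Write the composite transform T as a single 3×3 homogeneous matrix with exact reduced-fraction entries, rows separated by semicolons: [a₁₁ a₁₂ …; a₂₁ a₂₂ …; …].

T = [7/25 -24/25 0; -24/25 -7/25 0; 0 0 1]

T1 = [3/5 4/5 0; -4/5 3/5 0; 0 0 1]
T2·T1 = [7/25 -24/25 0; 24/25 7/25 0; 0 0 1]
T3·…·T1 = [7/25 -24/25 0; -24/25 -7/25 0; 0 0 1]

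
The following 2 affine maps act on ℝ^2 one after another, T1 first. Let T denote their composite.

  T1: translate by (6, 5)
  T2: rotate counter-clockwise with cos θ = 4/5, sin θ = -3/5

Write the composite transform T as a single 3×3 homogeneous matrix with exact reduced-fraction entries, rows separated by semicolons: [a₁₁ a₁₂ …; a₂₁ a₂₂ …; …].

T = [4/5 3/5 39/5; -3/5 4/5 2/5; 0 0 1]

T1 = [1 0 6; 0 1 5; 0 0 1]
T2·T1 = [4/5 3/5 39/5; -3/5 4/5 2/5; 0 0 1]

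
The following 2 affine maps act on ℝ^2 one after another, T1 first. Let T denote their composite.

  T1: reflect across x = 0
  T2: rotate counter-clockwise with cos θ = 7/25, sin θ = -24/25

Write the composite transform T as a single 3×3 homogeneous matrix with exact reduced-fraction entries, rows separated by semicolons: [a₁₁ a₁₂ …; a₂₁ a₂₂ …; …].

T1 = [-1 0 0; 0 1 0; 0 0 1]
T2·T1 = [-7/25 24/25 0; 24/25 7/25 0; 0 0 1]

T = [-7/25 24/25 0; 24/25 7/25 0; 0 0 1]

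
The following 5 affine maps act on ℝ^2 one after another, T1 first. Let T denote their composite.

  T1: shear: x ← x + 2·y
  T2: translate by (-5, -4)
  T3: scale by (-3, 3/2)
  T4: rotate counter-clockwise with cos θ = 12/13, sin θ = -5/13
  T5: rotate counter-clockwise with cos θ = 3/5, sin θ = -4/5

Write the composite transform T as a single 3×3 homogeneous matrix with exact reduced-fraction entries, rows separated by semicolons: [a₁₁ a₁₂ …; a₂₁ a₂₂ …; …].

T1 = [1 2 0; 0 1 0; 0 0 1]
T2·T1 = [1 2 -5; 0 1 -4; 0 0 1]
T3·…·T1 = [-3 -6 15; 0 3/2 -6; 0 0 1]
T4·…·T1 = [-36/13 -129/26 150/13; 15/13 48/13 -147/13; 0 0 1]
T5·…·T1 = [-48/65 -3/130 -138/65; 189/65 402/65 -1041/65; 0 0 1]

T = [-48/65 -3/130 -138/65; 189/65 402/65 -1041/65; 0 0 1]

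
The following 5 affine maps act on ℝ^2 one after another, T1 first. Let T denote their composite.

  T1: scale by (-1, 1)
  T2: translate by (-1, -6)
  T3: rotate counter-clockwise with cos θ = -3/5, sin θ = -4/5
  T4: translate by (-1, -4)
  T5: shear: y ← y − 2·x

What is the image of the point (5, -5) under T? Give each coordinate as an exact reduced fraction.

T1 scale by (-1, 1): (5, -5) → (-5, -5)
T2 translate by (-1, -6): (-5, -5) → (-6, -11)
T3 rotate counter-clockwise with cos θ = -3/5, sin θ = -4/5: (-6, -11) → (-26/5, 57/5)
T4 translate by (-1, -4): (-26/5, 57/5) → (-31/5, 37/5)
T5 shear: y ← y − 2·x: (-31/5, 37/5) → (-31/5, 99/5)

T(p) = (-31/5, 99/5)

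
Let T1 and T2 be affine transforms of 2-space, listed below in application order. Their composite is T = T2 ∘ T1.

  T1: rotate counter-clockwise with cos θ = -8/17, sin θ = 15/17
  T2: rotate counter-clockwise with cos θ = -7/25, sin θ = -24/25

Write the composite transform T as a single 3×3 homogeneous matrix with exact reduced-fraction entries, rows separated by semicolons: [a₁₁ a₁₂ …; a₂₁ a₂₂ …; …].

T = [416/425 -87/425 0; 87/425 416/425 0; 0 0 1]

T1 = [-8/17 -15/17 0; 15/17 -8/17 0; 0 0 1]
T2·T1 = [416/425 -87/425 0; 87/425 416/425 0; 0 0 1]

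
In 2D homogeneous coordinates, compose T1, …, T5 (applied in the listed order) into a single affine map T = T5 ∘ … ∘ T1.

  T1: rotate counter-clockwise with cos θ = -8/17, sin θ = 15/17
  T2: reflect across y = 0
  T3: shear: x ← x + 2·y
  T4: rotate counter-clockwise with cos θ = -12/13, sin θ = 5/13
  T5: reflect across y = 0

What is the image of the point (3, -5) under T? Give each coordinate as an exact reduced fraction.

T(p) = (109/13, -25/13)

T1 rotate counter-clockwise with cos θ = -8/17, sin θ = 15/17: (3, -5) → (3, 5)
T2 reflect across y = 0: (3, 5) → (3, -5)
T3 shear: x ← x + 2·y: (3, -5) → (-7, -5)
T4 rotate counter-clockwise with cos θ = -12/13, sin θ = 5/13: (-7, -5) → (109/13, 25/13)
T5 reflect across y = 0: (109/13, 25/13) → (109/13, -25/13)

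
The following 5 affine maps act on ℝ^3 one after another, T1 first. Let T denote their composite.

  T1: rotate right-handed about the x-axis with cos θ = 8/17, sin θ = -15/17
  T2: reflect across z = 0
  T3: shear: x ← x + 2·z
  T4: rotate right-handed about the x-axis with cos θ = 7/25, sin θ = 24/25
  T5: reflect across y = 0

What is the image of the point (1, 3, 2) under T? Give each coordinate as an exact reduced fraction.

T(p) = (75/17, 318/425, 1499/425)

T1 rotate right-handed about the x-axis with cos θ = 8/17, sin θ = -15/17: (1, 3, 2) → (1, 54/17, -29/17)
T2 reflect across z = 0: (1, 54/17, -29/17) → (1, 54/17, 29/17)
T3 shear: x ← x + 2·z: (1, 54/17, 29/17) → (75/17, 54/17, 29/17)
T4 rotate right-handed about the x-axis with cos θ = 7/25, sin θ = 24/25: (75/17, 54/17, 29/17) → (75/17, -318/425, 1499/425)
T5 reflect across y = 0: (75/17, -318/425, 1499/425) → (75/17, 318/425, 1499/425)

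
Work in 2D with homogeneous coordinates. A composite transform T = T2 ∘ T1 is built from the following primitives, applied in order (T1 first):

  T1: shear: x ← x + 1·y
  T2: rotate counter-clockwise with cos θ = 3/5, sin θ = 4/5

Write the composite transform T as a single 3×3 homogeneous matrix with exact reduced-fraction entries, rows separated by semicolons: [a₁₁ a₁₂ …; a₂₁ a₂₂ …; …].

T = [3/5 -1/5 0; 4/5 7/5 0; 0 0 1]

T1 = [1 1 0; 0 1 0; 0 0 1]
T2·T1 = [3/5 -1/5 0; 4/5 7/5 0; 0 0 1]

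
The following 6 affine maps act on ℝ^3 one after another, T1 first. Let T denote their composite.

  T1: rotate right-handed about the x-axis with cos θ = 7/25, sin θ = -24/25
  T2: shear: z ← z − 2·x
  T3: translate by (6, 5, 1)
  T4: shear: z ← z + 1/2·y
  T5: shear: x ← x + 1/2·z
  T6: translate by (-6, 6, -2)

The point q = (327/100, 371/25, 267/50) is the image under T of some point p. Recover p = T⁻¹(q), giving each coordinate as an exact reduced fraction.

p = (-2/5, 0, 4)

T1 = [1 0 0 0; 0 7/25 24/25 0; 0 -24/25 7/25 0; 0 0 0 1]
T2·T1 = [1 0 0 0; 0 7/25 24/25 0; -2 -24/25 7/25 0; 0 0 0 1]
T3·…·T1 = [1 0 0 6; 0 7/25 24/25 5; -2 -24/25 7/25 1; 0 0 0 1]
T4·…·T1 = [1 0 0 6; 0 7/25 24/25 5; -2 -41/50 19/25 7/2; 0 0 0 1]
T5·…·T1 = [0 -41/100 19/50 31/4; 0 7/25 24/25 5; -2 -41/50 19/25 7/2; 0 0 0 1]
T6·…·T1 = [0 -41/100 19/50 7/4; 0 7/25 24/25 11; -2 -41/50 19/25 3/2; 0 0 0 1]
det M = 1; M⁻¹ = [1 0 -1/2 -1; -48/25 19/25 0 -5; 14/25 41/50 0 -10; 0 0 0 1]
M⁻¹ · (327/100, 371/25, 267/50)ᵀ = (-2/5, 0, 4)ᵀ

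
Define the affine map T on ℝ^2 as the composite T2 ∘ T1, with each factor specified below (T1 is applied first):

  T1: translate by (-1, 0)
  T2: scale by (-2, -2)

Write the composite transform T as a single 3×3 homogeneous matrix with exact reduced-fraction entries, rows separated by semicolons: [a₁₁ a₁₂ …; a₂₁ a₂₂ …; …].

T = [-2 0 2; 0 -2 0; 0 0 1]

T1 = [1 0 -1; 0 1 0; 0 0 1]
T2·T1 = [-2 0 2; 0 -2 0; 0 0 1]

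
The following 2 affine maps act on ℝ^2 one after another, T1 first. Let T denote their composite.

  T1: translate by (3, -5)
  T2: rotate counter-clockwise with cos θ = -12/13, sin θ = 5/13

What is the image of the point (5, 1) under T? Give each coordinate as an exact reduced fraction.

T(p) = (-76/13, 88/13)

T1 translate by (3, -5): (5, 1) → (8, -4)
T2 rotate counter-clockwise with cos θ = -12/13, sin θ = 5/13: (8, -4) → (-76/13, 88/13)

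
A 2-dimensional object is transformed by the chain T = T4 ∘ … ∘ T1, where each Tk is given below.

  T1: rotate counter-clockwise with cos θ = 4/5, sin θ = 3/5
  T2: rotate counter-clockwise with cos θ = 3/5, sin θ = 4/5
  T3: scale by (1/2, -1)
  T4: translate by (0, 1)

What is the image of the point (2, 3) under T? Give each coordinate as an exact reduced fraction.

T(p) = (-3/2, -1)

T1 rotate counter-clockwise with cos θ = 4/5, sin θ = 3/5: (2, 3) → (-1/5, 18/5)
T2 rotate counter-clockwise with cos θ = 3/5, sin θ = 4/5: (-1/5, 18/5) → (-3, 2)
T3 scale by (1/2, -1): (-3, 2) → (-3/2, -2)
T4 translate by (0, 1): (-3/2, -2) → (-3/2, -1)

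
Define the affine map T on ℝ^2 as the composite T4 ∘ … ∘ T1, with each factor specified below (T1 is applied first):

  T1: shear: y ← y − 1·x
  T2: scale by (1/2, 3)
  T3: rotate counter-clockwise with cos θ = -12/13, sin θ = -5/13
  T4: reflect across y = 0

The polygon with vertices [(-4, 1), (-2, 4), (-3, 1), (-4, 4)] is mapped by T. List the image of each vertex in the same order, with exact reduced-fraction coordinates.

image vertices: (99/13, 170/13), (102/13, 211/13), (6, 21/2), (144/13, 278/13)

T1 shear: y ← y − 1·x: (-4, 1) → (-4, 5); (-2, 4) → (-2, 6); (-3, 1) → (-3, 4); (-4, 4) → (-4, 8)
T2 scale by (1/2, 3): (-4, 5) → (-2, 15); (-2, 6) → (-1, 18); (-3, 4) → (-3/2, 12); (-4, 8) → (-2, 24)
T3 rotate counter-clockwise with cos θ = -12/13, sin θ = -5/13: (-2, 15) → (99/13, -170/13); (-1, 18) → (102/13, -211/13); (-3/2, 12) → (6, -21/2); (-2, 24) → (144/13, -278/13)
T4 reflect across y = 0: (99/13, -170/13) → (99/13, 170/13); (102/13, -211/13) → (102/13, 211/13); (6, -21/2) → (6, 21/2); (144/13, -278/13) → (144/13, 278/13)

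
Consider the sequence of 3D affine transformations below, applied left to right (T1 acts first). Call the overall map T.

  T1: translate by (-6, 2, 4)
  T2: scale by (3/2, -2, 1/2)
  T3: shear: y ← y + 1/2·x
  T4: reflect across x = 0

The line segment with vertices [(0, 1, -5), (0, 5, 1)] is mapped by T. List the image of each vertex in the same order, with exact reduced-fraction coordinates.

image vertices: (9, -21/2, -1/2), (9, -37/2, 5/2)

T1 translate by (-6, 2, 4): (0, 1, -5) → (-6, 3, -1); (0, 5, 1) → (-6, 7, 5)
T2 scale by (3/2, -2, 1/2): (-6, 3, -1) → (-9, -6, -1/2); (-6, 7, 5) → (-9, -14, 5/2)
T3 shear: y ← y + 1/2·x: (-9, -6, -1/2) → (-9, -21/2, -1/2); (-9, -14, 5/2) → (-9, -37/2, 5/2)
T4 reflect across x = 0: (-9, -21/2, -1/2) → (9, -21/2, -1/2); (-9, -37/2, 5/2) → (9, -37/2, 5/2)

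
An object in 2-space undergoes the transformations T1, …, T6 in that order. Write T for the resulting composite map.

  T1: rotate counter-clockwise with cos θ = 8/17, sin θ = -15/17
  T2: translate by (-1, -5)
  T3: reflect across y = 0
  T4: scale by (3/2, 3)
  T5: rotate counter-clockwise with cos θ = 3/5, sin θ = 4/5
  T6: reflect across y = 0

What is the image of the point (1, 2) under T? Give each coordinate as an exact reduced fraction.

T1 rotate counter-clockwise with cos θ = 8/17, sin θ = -15/17: (1, 2) → (38/17, 1/17)
T2 translate by (-1, -5): (38/17, 1/17) → (21/17, -84/17)
T3 reflect across y = 0: (21/17, -84/17) → (21/17, 84/17)
T4 scale by (3/2, 3): (21/17, 84/17) → (63/34, 252/17)
T5 rotate counter-clockwise with cos θ = 3/5, sin θ = 4/5: (63/34, 252/17) → (-1827/170, 882/85)
T6 reflect across y = 0: (-1827/170, 882/85) → (-1827/170, -882/85)

T(p) = (-1827/170, -882/85)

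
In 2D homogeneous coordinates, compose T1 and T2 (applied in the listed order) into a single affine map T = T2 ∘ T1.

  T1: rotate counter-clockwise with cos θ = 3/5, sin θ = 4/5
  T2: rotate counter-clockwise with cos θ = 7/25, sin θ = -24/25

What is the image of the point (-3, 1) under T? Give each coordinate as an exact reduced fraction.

T(p) = (-307/125, 249/125)

T1 rotate counter-clockwise with cos θ = 3/5, sin θ = 4/5: (-3, 1) → (-13/5, -9/5)
T2 rotate counter-clockwise with cos θ = 7/25, sin θ = -24/25: (-13/5, -9/5) → (-307/125, 249/125)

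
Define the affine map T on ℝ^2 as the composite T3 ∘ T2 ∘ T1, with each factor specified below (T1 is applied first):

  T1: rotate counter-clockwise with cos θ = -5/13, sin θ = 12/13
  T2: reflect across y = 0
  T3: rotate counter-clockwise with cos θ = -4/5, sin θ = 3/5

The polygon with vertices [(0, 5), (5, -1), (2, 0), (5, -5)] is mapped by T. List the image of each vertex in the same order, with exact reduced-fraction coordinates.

image vertices: (33/13, -56/13), (19/5, 17/5), (112/65, 66/65), (23/13, 89/13)

T1 rotate counter-clockwise with cos θ = -5/13, sin θ = 12/13: (0, 5) → (-60/13, -25/13); (5, -1) → (-1, 5); (2, 0) → (-10/13, 24/13); (5, -5) → (35/13, 85/13)
T2 reflect across y = 0: (-60/13, -25/13) → (-60/13, 25/13); (-1, 5) → (-1, -5); (-10/13, 24/13) → (-10/13, -24/13); (35/13, 85/13) → (35/13, -85/13)
T3 rotate counter-clockwise with cos θ = -4/5, sin θ = 3/5: (-60/13, 25/13) → (33/13, -56/13); (-1, -5) → (19/5, 17/5); (-10/13, -24/13) → (112/65, 66/65); (35/13, -85/13) → (23/13, 89/13)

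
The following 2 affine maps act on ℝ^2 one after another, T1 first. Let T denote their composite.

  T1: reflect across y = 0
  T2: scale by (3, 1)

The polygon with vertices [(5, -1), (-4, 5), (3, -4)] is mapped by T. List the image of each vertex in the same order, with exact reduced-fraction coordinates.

image vertices: (15, 1), (-12, -5), (9, 4)

T1 reflect across y = 0: (5, -1) → (5, 1); (-4, 5) → (-4, -5); (3, -4) → (3, 4)
T2 scale by (3, 1): (5, 1) → (15, 1); (-4, -5) → (-12, -5); (3, 4) → (9, 4)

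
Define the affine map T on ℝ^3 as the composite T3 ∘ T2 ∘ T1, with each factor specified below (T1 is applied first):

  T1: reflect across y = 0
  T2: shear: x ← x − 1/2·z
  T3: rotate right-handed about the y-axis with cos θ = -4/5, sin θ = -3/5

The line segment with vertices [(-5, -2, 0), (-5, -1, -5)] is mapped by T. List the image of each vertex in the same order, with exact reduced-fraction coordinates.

T1 reflect across y = 0: (-5, -2, 0) → (-5, 2, 0); (-5, -1, -5) → (-5, 1, -5)
T2 shear: x ← x − 1/2·z: (-5, 2, 0) → (-5, 2, 0); (-5, 1, -5) → (-5/2, 1, -5)
T3 rotate right-handed about the y-axis with cos θ = -4/5, sin θ = -3/5: (-5, 2, 0) → (4, 2, -3); (-5/2, 1, -5) → (5, 1, 5/2)

image vertices: (4, 2, -3), (5, 1, 5/2)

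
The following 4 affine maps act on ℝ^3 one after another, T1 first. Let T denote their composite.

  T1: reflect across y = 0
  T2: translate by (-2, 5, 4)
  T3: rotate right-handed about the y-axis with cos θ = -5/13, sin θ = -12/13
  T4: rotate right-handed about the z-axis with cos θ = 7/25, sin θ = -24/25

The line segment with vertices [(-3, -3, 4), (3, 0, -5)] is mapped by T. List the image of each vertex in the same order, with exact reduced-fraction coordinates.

T1 reflect across y = 0: (-3, -3, 4) → (-3, 3, 4); (3, 0, -5) → (3, 0, -5)
T2 translate by (-2, 5, 4): (-3, 3, 4) → (-5, 8, 8); (3, 0, -5) → (1, 5, -1)
T3 rotate right-handed about the y-axis with cos θ = -5/13, sin θ = -12/13: (-5, 8, 8) → (-71/13, 8, -100/13); (1, 5, -1) → (7/13, 5, 17/13)
T4 rotate right-handed about the z-axis with cos θ = 7/25, sin θ = -24/25: (-71/13, 8, -100/13) → (1999/325, 2432/325, -100/13); (7/13, 5, 17/13) → (1609/325, 287/325, 17/13)

image vertices: (1999/325, 2432/325, -100/13), (1609/325, 287/325, 17/13)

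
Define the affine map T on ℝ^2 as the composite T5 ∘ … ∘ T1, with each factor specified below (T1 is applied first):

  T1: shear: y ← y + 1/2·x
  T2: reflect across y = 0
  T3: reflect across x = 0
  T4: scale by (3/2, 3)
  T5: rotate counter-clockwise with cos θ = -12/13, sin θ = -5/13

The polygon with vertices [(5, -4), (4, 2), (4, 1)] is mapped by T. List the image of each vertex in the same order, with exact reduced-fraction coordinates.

T1 shear: y ← y + 1/2·x: (5, -4) → (5, -3/2); (4, 2) → (4, 4); (4, 1) → (4, 3)
T2 reflect across y = 0: (5, -3/2) → (5, 3/2); (4, 4) → (4, -4); (4, 3) → (4, -3)
T3 reflect across x = 0: (5, 3/2) → (-5, 3/2); (4, -4) → (-4, -4); (4, -3) → (-4, -3)
T4 scale by (3/2, 3): (-5, 3/2) → (-15/2, 9/2); (-4, -4) → (-6, -12); (-4, -3) → (-6, -9)
T5 rotate counter-clockwise with cos θ = -12/13, sin θ = -5/13: (-15/2, 9/2) → (225/26, -33/26); (-6, -12) → (12/13, 174/13); (-6, -9) → (27/13, 138/13)

image vertices: (225/26, -33/26), (12/13, 174/13), (27/13, 138/13)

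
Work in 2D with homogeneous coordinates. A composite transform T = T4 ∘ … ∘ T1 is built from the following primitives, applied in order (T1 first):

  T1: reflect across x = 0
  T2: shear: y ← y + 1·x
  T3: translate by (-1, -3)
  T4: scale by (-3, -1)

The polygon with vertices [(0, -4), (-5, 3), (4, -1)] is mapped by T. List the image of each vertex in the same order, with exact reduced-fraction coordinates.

image vertices: (3, 7), (-12, -5), (15, 8)

T1 reflect across x = 0: (0, -4) → (0, -4); (-5, 3) → (5, 3); (4, -1) → (-4, -1)
T2 shear: y ← y + 1·x: (0, -4) → (0, -4); (5, 3) → (5, 8); (-4, -1) → (-4, -5)
T3 translate by (-1, -3): (0, -4) → (-1, -7); (5, 8) → (4, 5); (-4, -5) → (-5, -8)
T4 scale by (-3, -1): (-1, -7) → (3, 7); (4, 5) → (-12, -5); (-5, -8) → (15, 8)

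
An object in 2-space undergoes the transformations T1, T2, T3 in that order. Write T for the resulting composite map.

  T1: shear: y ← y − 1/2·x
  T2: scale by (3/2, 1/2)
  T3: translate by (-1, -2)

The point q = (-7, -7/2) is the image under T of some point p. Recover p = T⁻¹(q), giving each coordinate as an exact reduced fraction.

p = (-4, -5)

T1 = [1 0 0; -1/2 1 0; 0 0 1]
T2·T1 = [3/2 0 0; -1/4 1/2 0; 0 0 1]
T3·…·T1 = [3/2 0 -1; -1/4 1/2 -2; 0 0 1]
det M = 3/4; M⁻¹ = [2/3 0 2/3; 1/3 2 13/3; 0 0 1]
M⁻¹ · (-7, -7/2)ᵀ = (-4, -5)ᵀ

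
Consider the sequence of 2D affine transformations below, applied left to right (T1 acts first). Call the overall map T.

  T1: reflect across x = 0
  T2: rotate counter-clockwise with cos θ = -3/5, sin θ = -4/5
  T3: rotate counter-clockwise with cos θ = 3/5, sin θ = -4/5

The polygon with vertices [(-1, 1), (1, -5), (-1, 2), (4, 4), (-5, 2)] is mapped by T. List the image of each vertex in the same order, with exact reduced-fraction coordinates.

T1 reflect across x = 0: (-1, 1) → (1, 1); (1, -5) → (-1, -5); (-1, 2) → (1, 2); (4, 4) → (-4, 4); (-5, 2) → (5, 2)
T2 rotate counter-clockwise with cos θ = -3/5, sin θ = -4/5: (1, 1) → (1/5, -7/5); (-1, -5) → (-17/5, 19/5); (1, 2) → (1, -2); (-4, 4) → (28/5, 4/5); (5, 2) → (-7/5, -26/5)
T3 rotate counter-clockwise with cos θ = 3/5, sin θ = -4/5: (1/5, -7/5) → (-1, -1); (-17/5, 19/5) → (1, 5); (1, -2) → (-1, -2); (28/5, 4/5) → (4, -4); (-7/5, -26/5) → (-5, -2)

image vertices: (-1, -1), (1, 5), (-1, -2), (4, -4), (-5, -2)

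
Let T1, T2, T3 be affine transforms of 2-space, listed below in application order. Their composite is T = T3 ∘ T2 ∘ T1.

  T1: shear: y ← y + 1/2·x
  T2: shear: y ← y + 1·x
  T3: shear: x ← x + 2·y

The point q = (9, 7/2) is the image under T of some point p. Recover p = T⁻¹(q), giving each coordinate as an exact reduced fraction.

p = (2, 1/2)

T1 = [1 0 0; 1/2 1 0; 0 0 1]
T2·T1 = [1 0 0; 3/2 1 0; 0 0 1]
T3·…·T1 = [4 2 0; 3/2 1 0; 0 0 1]
det M = 1; M⁻¹ = [1 -2 0; -3/2 4 0; 0 0 1]
M⁻¹ · (9, 7/2)ᵀ = (2, 1/2)ᵀ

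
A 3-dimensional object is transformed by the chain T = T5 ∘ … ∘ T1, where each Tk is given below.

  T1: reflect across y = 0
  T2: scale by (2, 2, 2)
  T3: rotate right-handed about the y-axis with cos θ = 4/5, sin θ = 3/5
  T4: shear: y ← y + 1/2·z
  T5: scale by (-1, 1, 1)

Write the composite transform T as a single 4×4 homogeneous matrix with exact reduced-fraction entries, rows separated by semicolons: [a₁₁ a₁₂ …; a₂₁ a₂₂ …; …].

T = [-8/5 0 -6/5 0; -3/5 -2 4/5 0; -6/5 0 8/5 0; 0 0 0 1]

T1 = [1 0 0 0; 0 -1 0 0; 0 0 1 0; 0 0 0 1]
T2·T1 = [2 0 0 0; 0 -2 0 0; 0 0 2 0; 0 0 0 1]
T3·…·T1 = [8/5 0 6/5 0; 0 -2 0 0; -6/5 0 8/5 0; 0 0 0 1]
T4·…·T1 = [8/5 0 6/5 0; -3/5 -2 4/5 0; -6/5 0 8/5 0; 0 0 0 1]
T5·…·T1 = [-8/5 0 -6/5 0; -3/5 -2 4/5 0; -6/5 0 8/5 0; 0 0 0 1]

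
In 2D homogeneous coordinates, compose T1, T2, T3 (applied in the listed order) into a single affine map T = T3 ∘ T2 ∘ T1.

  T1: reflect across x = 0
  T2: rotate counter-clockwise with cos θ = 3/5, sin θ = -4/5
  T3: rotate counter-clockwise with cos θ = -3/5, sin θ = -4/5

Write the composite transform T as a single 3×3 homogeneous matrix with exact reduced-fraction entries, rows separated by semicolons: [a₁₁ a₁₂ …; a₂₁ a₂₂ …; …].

T = [1 0 0; 0 -1 0; 0 0 1]

T1 = [-1 0 0; 0 1 0; 0 0 1]
T2·T1 = [-3/5 4/5 0; 4/5 3/5 0; 0 0 1]
T3·…·T1 = [1 0 0; 0 -1 0; 0 0 1]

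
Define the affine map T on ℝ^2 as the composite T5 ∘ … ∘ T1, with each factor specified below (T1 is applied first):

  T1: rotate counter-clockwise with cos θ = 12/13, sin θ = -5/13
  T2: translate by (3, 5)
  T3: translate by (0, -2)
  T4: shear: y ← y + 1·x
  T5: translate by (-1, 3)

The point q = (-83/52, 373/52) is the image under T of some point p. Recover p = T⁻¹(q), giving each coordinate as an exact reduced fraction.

p = (-4, 1/4)

T1 = [12/13 5/13 0; -5/13 12/13 0; 0 0 1]
T2·T1 = [12/13 5/13 3; -5/13 12/13 5; 0 0 1]
T3·…·T1 = [12/13 5/13 3; -5/13 12/13 3; 0 0 1]
T4·…·T1 = [12/13 5/13 3; 7/13 17/13 6; 0 0 1]
T5·…·T1 = [12/13 5/13 2; 7/13 17/13 9; 0 0 1]
det M = 1; M⁻¹ = [17/13 -5/13 11/13; -7/13 12/13 -94/13; 0 0 1]
M⁻¹ · (-83/52, 373/52)ᵀ = (-4, 1/4)ᵀ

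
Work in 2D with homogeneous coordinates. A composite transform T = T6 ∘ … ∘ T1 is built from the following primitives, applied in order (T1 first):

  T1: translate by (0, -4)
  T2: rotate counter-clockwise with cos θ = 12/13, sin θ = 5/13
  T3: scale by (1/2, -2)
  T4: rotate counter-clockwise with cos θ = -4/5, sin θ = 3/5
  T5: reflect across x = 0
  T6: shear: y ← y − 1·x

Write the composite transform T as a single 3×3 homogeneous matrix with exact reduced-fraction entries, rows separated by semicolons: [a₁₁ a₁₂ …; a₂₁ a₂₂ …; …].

T = [-6/65 -82/65 328/65; 64/65 341/130 -682/65; 0 0 1]

T1 = [1 0 0; 0 1 -4; 0 0 1]
T2·T1 = [12/13 -5/13 20/13; 5/13 12/13 -48/13; 0 0 1]
T3·…·T1 = [6/13 -5/26 10/13; -10/13 -24/13 96/13; 0 0 1]
T4·…·T1 = [6/65 82/65 -328/65; 58/65 177/130 -354/65; 0 0 1]
T5·…·T1 = [-6/65 -82/65 328/65; 58/65 177/130 -354/65; 0 0 1]
T6·…·T1 = [-6/65 -82/65 328/65; 64/65 341/130 -682/65; 0 0 1]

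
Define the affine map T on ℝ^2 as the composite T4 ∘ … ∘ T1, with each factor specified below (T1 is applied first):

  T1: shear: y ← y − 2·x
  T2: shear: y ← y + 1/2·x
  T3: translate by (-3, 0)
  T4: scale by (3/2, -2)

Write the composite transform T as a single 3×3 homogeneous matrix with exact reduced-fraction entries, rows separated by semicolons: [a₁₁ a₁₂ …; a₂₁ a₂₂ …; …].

T = [3/2 0 -9/2; 3 -2 0; 0 0 1]

T1 = [1 0 0; -2 1 0; 0 0 1]
T2·T1 = [1 0 0; -3/2 1 0; 0 0 1]
T3·…·T1 = [1 0 -3; -3/2 1 0; 0 0 1]
T4·…·T1 = [3/2 0 -9/2; 3 -2 0; 0 0 1]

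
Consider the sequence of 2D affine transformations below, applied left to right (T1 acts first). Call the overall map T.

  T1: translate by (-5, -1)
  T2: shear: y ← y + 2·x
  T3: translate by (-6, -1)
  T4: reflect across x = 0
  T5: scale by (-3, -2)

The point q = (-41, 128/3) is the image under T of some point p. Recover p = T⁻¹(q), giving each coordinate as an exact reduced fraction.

T1 = [1 0 -5; 0 1 -1; 0 0 1]
T2·T1 = [1 0 -5; 2 1 -11; 0 0 1]
T3·…·T1 = [1 0 -11; 2 1 -12; 0 0 1]
T4·…·T1 = [-1 0 11; 2 1 -12; 0 0 1]
T5·…·T1 = [3 0 -33; -4 -2 24; 0 0 1]
det M = -6; M⁻¹ = [1/3 0 11; -2/3 -1/2 -10; 0 0 1]
M⁻¹ · (-41, 128/3)ᵀ = (-8/3, -4)ᵀ

p = (-8/3, -4)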